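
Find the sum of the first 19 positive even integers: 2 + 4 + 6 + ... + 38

Sum of first n even numbers = n(n+1)
= 19×20
= 380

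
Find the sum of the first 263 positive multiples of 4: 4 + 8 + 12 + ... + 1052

Factor out 4: = 4(1 + 2 + ... + 263) = 4 × n(n+1)/2
= 4 × 263×264/2
= 4 × 34716
= 138864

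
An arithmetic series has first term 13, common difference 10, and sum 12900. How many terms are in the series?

Using S = n/2 × [2a + (n-1)d]
12900 = n/2 × [2(13) + (n-1)(10)]
12900 = n/2 × [26 + 10n - 10]
25800 = n × [16 + 10n]
10n² + (16)n - 25800 = 0
Discriminant: Δ = (16)² - 4(10)(-25800) = 256 + 1032000 = 1032256
√Δ = 1016
n = [-(16) + √Δ] / (2·10) = (-16 + 1016) / 20 = 1000 / 20 = 50
(The negative root is discarded since n must be a positive integer.)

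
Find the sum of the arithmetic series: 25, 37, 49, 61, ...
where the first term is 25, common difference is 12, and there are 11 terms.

Sₙ = n/2 × (first + last)
Last term = a + (n-1)d = 25 + (11-1)×12 = 145
S_11 = 11/2 × (25 + 145)
S_11 = 11/2 × 170 = 935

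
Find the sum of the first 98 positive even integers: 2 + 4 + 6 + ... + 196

Sum of first n even numbers = n(n+1)
= 98×99
= 9702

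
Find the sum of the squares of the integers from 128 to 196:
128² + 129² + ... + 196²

Use ∑_{k=1}^{n} k² = n(n+1)(2n+1)/6, then subtract the first 127 terms.
∑_{k=1}^{196} k² = 196×197×393/6 = 2529086
∑_{k=1}^{127} k² = 127×128×255/6 = 690880
∑_{k=128}^{196} k² = 2529086 - 690880 = 1838206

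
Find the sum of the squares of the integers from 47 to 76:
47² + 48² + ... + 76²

Use ∑_{k=1}^{n} k² = n(n+1)(2n+1)/6, then subtract the first 46 terms.
∑_{k=1}^{76} k² = 76×77×153/6 = 149226
∑_{k=1}^{46} k² = 46×47×93/6 = 33511
∑_{k=47}^{76} k² = 149226 - 33511 = 115715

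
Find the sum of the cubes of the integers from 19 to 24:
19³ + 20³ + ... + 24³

Use ∑_{k=1}^{n} k³ = [n(n+1)/2]², then subtract the first 18 terms.
∑_{k=1}^{24} k³ = [24×25/2]² = 300² = 90000
∑_{k=1}^{18} k³ = [18×19/2]² = 171² = 29241
∑_{k=19}^{24} k³ = 90000 - 29241 = 60759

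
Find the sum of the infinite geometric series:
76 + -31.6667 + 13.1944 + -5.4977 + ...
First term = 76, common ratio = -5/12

For |r| < 1, S = a / (1 - r)
S = 76 / (1 - (-5/12))
S = 76 / (17/12)
S = 912/17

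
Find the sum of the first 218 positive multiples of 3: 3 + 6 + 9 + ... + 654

Factor out 3: = 3(1 + 2 + ... + 218) = 3 × n(n+1)/2
= 3 × 218×219/2
= 3 × 23871
= 71613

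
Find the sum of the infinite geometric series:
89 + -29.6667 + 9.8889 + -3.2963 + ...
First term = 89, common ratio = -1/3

For |r| < 1, S = a / (1 - r)
S = 89 / (1 - (-1/3))
S = 89 / (4/3)
S = 267/4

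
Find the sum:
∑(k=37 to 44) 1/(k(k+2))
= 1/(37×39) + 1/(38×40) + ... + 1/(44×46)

Partial fractions: 1/(k(k+2)) = (1/2)[1/k - 1/(k+2)]
Telescoping leaves the first two and last two terms:
= (1/2)[1/37 + 1/38 - 1/45 - 1/46]
= 3413/727605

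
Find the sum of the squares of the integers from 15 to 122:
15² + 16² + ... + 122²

Use ∑_{k=1}^{n} k² = n(n+1)(2n+1)/6, then subtract the first 14 terms.
∑_{k=1}^{122} k² = 122×123×245/6 = 612745
∑_{k=1}^{14} k² = 14×15×29/6 = 1015
∑_{k=15}^{122} k² = 612745 - 1015 = 611730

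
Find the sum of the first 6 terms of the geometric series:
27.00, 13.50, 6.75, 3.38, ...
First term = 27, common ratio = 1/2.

Sₙ = a(1 - rⁿ) / (1 - r)
S_6 = 27(1 - (1/2)^6) / (1 - (1/2))
S_6 = 27(1 - (1/64)) / (1/2)
S_6 = 1701/32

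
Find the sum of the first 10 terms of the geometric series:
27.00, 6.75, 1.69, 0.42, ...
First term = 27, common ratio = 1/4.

Sₙ = a(1 - rⁿ) / (1 - r)
S_10 = 27(1 - (1/4)^10) / (1 - (1/4))
S_10 = 27(1 - (1/1048576)) / (3/4)
S_10 = 9437175/262144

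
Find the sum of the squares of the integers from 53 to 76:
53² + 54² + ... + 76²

Use ∑_{k=1}^{n} k² = n(n+1)(2n+1)/6, then subtract the first 52 terms.
∑_{k=1}^{76} k² = 76×77×153/6 = 149226
∑_{k=1}^{52} k² = 52×53×105/6 = 48230
∑_{k=53}^{76} k² = 149226 - 48230 = 100996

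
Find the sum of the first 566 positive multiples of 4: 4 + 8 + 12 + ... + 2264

Factor out 4: = 4(1 + 2 + ... + 566) = 4 × n(n+1)/2
= 4 × 566×567/2
= 4 × 160461
= 641844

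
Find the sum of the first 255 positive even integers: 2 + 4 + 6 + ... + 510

Sum of first n even numbers = n(n+1)
= 255×256
= 65280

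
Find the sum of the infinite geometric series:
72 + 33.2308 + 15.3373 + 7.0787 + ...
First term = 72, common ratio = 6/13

For |r| < 1, S = a / (1 - r)
S = 72 / (1 - (6/13))
S = 72 / (7/13)
S = 936/7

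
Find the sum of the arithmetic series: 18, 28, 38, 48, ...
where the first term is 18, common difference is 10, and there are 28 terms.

Sₙ = n/2 × (first + last)
Last term = a + (n-1)d = 18 + (28-1)×10 = 288
S_28 = 28/2 × (18 + 288)
S_28 = 28/2 × 306 = 4284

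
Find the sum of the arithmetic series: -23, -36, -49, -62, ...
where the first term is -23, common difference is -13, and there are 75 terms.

Sₙ = n/2 × (first + last)
Last term = a + (n-1)d = -23 + (75-1)×(-13) = -985
S_75 = 75/2 × (-23 + (-985))
S_75 = 75/2 × (-1008) = -37800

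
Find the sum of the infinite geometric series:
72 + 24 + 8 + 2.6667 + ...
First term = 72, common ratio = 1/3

For |r| < 1, S = a / (1 - r)
S = 72 / (1 - (1/3))
S = 72 / (2/3)
S = 108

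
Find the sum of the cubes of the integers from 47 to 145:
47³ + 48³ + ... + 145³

Use ∑_{k=1}^{n} k³ = [n(n+1)/2]², then subtract the first 46 terms.
∑_{k=1}^{145} k³ = [145×146/2]² = 10585² = 112042225
∑_{k=1}^{46} k³ = [46×47/2]² = 1081² = 1168561
∑_{k=47}^{145} k³ = 112042225 - 1168561 = 110873664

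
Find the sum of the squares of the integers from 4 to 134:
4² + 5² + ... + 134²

Use ∑_{k=1}^{n} k² = n(n+1)(2n+1)/6, then subtract the first 3 terms.
∑_{k=1}^{134} k² = 134×135×269/6 = 811035
∑_{k=1}^{3} k² = 3×4×7/6 = 14
∑_{k=4}^{134} k² = 811035 - 14 = 811021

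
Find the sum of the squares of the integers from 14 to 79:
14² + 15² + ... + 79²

Use ∑_{k=1}^{n} k² = n(n+1)(2n+1)/6, then subtract the first 13 terms.
∑_{k=1}^{79} k² = 79×80×159/6 = 167480
∑_{k=1}^{13} k² = 13×14×27/6 = 819
∑_{k=14}^{79} k² = 167480 - 819 = 166661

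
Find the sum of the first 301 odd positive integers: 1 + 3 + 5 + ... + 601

Sum of first n odd numbers = n²
= 301²
= 90601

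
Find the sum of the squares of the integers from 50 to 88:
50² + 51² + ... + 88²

Use ∑_{k=1}^{n} k² = n(n+1)(2n+1)/6, then subtract the first 49 terms.
∑_{k=1}^{88} k² = 88×89×177/6 = 231044
∑_{k=1}^{49} k² = 49×50×99/6 = 40425
∑_{k=50}^{88} k² = 231044 - 40425 = 190619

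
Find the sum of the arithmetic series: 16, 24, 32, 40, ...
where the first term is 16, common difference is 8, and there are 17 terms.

Sₙ = n/2 × (first + last)
Last term = a + (n-1)d = 16 + (17-1)×8 = 144
S_17 = 17/2 × (16 + 144)
S_17 = 17/2 × 160 = 1360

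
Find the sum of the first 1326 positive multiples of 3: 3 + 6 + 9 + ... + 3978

Factor out 3: = 3(1 + 2 + ... + 1326) = 3 × n(n+1)/2
= 3 × 1326×1327/2
= 3 × 879801
= 2639403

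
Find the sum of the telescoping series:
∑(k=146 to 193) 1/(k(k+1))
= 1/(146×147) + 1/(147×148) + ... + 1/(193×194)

Partial fractions: 1/(k(k+1)) = 1/k - 1/(k+1)
The series telescopes:
= (1/146 - 1/147) + (1/147 - 1/148) + ... + (1/193 - 1/194)
= 1/146 - 1/194
= 12/7081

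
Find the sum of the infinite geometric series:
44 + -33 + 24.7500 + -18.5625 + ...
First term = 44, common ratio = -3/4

For |r| < 1, S = a / (1 - r)
S = 44 / (1 - (-3/4))
S = 44 / (7/4)
S = 176/7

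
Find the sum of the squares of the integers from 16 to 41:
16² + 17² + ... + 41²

Use ∑_{k=1}^{n} k² = n(n+1)(2n+1)/6, then subtract the first 15 terms.
∑_{k=1}^{41} k² = 41×42×83/6 = 23821
∑_{k=1}^{15} k² = 15×16×31/6 = 1240
∑_{k=16}^{41} k² = 23821 - 1240 = 22581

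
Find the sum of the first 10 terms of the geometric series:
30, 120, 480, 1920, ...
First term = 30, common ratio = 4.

Sₙ = a(1 - rⁿ) / (1 - r)
S_10 = 30(1 - 4^10) / (1 - 4)
S_10 = 30(1 - 1048576) / (-3)
S_10 = 10485750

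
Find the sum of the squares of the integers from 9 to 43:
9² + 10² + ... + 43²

Use ∑_{k=1}^{n} k² = n(n+1)(2n+1)/6, then subtract the first 8 terms.
∑_{k=1}^{43} k² = 43×44×87/6 = 27434
∑_{k=1}^{8} k² = 8×9×17/6 = 204
∑_{k=9}^{43} k² = 27434 - 204 = 27230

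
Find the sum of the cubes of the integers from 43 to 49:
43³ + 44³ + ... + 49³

Use ∑_{k=1}^{n} k³ = [n(n+1)/2]², then subtract the first 42 terms.
∑_{k=1}^{49} k³ = [49×50/2]² = 1225² = 1500625
∑_{k=1}^{42} k³ = [42×43/2]² = 903² = 815409
∑_{k=43}^{49} k³ = 1500625 - 815409 = 685216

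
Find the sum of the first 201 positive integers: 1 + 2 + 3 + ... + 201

Formula: ∑k = n(n+1)/2
= 201×202/2
= 40602/2
= 20301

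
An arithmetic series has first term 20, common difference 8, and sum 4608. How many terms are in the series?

Using S = n/2 × [2a + (n-1)d]
4608 = n/2 × [2(20) + (n-1)(8)]
4608 = n/2 × [40 + 8n - 8]
9216 = n × [32 + 8n]
8n² + (32)n - 9216 = 0
Discriminant: Δ = (32)² - 4(8)(-9216) = 1024 + 294912 = 295936
√Δ = 544
n = [-(32) + √Δ] / (2·8) = (-32 + 544) / 16 = 512 / 16 = 32
(The negative root is discarded since n must be a positive integer.)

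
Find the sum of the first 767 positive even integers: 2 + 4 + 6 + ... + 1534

Sum of first n even numbers = n(n+1)
= 767×768
= 589056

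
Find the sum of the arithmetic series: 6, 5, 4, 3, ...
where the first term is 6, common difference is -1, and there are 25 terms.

Sₙ = n/2 × (first + last)
Last term = a + (n-1)d = 6 + (25-1)×(-1) = -18
S_25 = 25/2 × (6 + (-18))
S_25 = 25/2 × (-12) = -150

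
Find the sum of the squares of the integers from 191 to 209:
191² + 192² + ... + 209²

Use ∑_{k=1}^{n} k² = n(n+1)(2n+1)/6, then subtract the first 190 terms.
∑_{k=1}^{209} k² = 209×210×419/6 = 3064985
∑_{k=1}^{190} k² = 190×191×381/6 = 2304415
∑_{k=191}^{209} k² = 3064985 - 2304415 = 760570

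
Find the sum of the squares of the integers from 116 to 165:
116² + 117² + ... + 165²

Use ∑_{k=1}^{n} k² = n(n+1)(2n+1)/6, then subtract the first 115 terms.
∑_{k=1}^{165} k² = 165×166×331/6 = 1511015
∑_{k=1}^{115} k² = 115×116×231/6 = 513590
∑_{k=116}^{165} k² = 1511015 - 513590 = 997425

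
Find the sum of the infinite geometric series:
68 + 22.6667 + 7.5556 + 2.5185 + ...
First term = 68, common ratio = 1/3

For |r| < 1, S = a / (1 - r)
S = 68 / (1 - (1/3))
S = 68 / (2/3)
S = 102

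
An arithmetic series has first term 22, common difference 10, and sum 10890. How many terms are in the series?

Using S = n/2 × [2a + (n-1)d]
10890 = n/2 × [2(22) + (n-1)(10)]
10890 = n/2 × [44 + 10n - 10]
21780 = n × [34 + 10n]
10n² + (34)n - 21780 = 0
Discriminant: Δ = (34)² - 4(10)(-21780) = 1156 + 871200 = 872356
√Δ = 934
n = [-(34) + √Δ] / (2·10) = (-34 + 934) / 20 = 900 / 20 = 45
(The negative root is discarded since n must be a positive integer.)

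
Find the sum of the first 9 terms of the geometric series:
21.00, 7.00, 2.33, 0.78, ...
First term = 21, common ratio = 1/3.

Sₙ = a(1 - rⁿ) / (1 - r)
S_9 = 21(1 - (1/3)^9) / (1 - (1/3))
S_9 = 21(1 - (1/19683)) / (2/3)
S_9 = 68887/2187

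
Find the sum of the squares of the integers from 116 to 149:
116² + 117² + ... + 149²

Use ∑_{k=1}^{n} k² = n(n+1)(2n+1)/6, then subtract the first 115 terms.
∑_{k=1}^{149} k² = 149×150×299/6 = 1113775
∑_{k=1}^{115} k² = 115×116×231/6 = 513590
∑_{k=116}^{149} k² = 1113775 - 513590 = 600185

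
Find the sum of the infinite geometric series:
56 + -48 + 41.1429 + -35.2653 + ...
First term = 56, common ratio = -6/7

For |r| < 1, S = a / (1 - r)
S = 56 / (1 - (-6/7))
S = 56 / (13/7)
S = 392/13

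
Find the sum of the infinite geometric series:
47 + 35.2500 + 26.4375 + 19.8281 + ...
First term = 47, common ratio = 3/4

For |r| < 1, S = a / (1 - r)
S = 47 / (1 - (3/4))
S = 47 / (1/4)
S = 188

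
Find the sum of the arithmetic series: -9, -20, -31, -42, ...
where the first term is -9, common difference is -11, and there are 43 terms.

Sₙ = n/2 × (first + last)
Last term = a + (n-1)d = -9 + (43-1)×(-11) = -471
S_43 = 43/2 × (-9 + (-471))
S_43 = 43/2 × (-480) = -10320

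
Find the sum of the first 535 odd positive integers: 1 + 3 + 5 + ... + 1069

Sum of first n odd numbers = n²
= 535²
= 286225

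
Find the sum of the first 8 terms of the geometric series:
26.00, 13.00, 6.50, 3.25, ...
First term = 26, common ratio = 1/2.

Sₙ = a(1 - rⁿ) / (1 - r)
S_8 = 26(1 - (1/2)^8) / (1 - (1/2))
S_8 = 26(1 - (1/256)) / (1/2)
S_8 = 3315/64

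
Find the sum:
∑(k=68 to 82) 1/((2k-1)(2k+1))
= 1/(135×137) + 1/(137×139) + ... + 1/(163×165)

Partial fractions: 1/((2k-1)(2k+1)) = (1/2)[1/(2k-1) - 1/(2k+1)]
The series telescopes:
= (1/2)[1/135 - 1/165]
= 1/1485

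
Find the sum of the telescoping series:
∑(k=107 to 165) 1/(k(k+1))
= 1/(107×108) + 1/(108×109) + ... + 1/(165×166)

Partial fractions: 1/(k(k+1)) = 1/k - 1/(k+1)
The series telescopes:
= (1/107 - 1/108) + (1/108 - 1/109) + ... + (1/165 - 1/166)
= 1/107 - 1/166
= 59/17762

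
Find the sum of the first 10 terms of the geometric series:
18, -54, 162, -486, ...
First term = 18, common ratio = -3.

Sₙ = a(1 - rⁿ) / (1 - r)
S_10 = 18(1 - (-3)^10) / (1 - (-3))
S_10 = 18(1 - 59049) / (4)
S_10 = -265716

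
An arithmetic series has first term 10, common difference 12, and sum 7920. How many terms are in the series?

Using S = n/2 × [2a + (n-1)d]
7920 = n/2 × [2(10) + (n-1)(12)]
7920 = n/2 × [20 + 12n - 12]
15840 = n × [8 + 12n]
12n² + (8)n - 15840 = 0
Discriminant: Δ = (8)² - 4(12)(-15840) = 64 + 760320 = 760384
√Δ = 872
n = [-(8) + √Δ] / (2·12) = (-8 + 872) / 24 = 864 / 24 = 36
(The negative root is discarded since n must be a positive integer.)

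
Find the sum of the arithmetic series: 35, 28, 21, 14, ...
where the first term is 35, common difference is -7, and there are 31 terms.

Sₙ = n/2 × (first + last)
Last term = a + (n-1)d = 35 + (31-1)×(-7) = -175
S_31 = 31/2 × (35 + (-175))
S_31 = 31/2 × (-140) = -2170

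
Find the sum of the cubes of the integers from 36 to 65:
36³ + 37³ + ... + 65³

Use ∑_{k=1}^{n} k³ = [n(n+1)/2]², then subtract the first 35 terms.
∑_{k=1}^{65} k³ = [65×66/2]² = 2145² = 4601025
∑_{k=1}^{35} k³ = [35×36/2]² = 630² = 396900
∑_{k=36}^{65} k³ = 4601025 - 396900 = 4204125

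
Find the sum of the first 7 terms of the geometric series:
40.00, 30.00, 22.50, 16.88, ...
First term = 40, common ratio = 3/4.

Sₙ = a(1 - rⁿ) / (1 - r)
S_7 = 40(1 - (3/4)^7) / (1 - (3/4))
S_7 = 40(1 - (2187/16384)) / (1/4)
S_7 = 70985/512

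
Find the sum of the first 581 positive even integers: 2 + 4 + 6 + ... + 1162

Sum of first n even numbers = n(n+1)
= 581×582
= 338142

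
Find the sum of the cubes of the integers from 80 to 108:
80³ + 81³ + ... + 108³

Use ∑_{k=1}^{n} k³ = [n(n+1)/2]², then subtract the first 79 terms.
∑_{k=1}^{108} k³ = [108×109/2]² = 5886² = 34644996
∑_{k=1}^{79} k³ = [79×80/2]² = 3160² = 9985600
∑_{k=80}^{108} k³ = 34644996 - 9985600 = 24659396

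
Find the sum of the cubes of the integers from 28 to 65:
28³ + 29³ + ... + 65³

Use ∑_{k=1}^{n} k³ = [n(n+1)/2]², then subtract the first 27 terms.
∑_{k=1}^{65} k³ = [65×66/2]² = 2145² = 4601025
∑_{k=1}^{27} k³ = [27×28/2]² = 378² = 142884
∑_{k=28}^{65} k³ = 4601025 - 142884 = 4458141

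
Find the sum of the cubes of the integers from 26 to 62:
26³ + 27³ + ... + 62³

Use ∑_{k=1}^{n} k³ = [n(n+1)/2]², then subtract the first 25 terms.
∑_{k=1}^{62} k³ = [62×63/2]² = 1953² = 3814209
∑_{k=1}^{25} k³ = [25×26/2]² = 325² = 105625
∑_{k=26}^{62} k³ = 3814209 - 105625 = 3708584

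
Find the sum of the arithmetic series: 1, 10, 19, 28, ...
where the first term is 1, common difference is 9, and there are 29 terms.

Sₙ = n/2 × (first + last)
Last term = a + (n-1)d = 1 + (29-1)×9 = 253
S_29 = 29/2 × (1 + 253)
S_29 = 29/2 × 254 = 3683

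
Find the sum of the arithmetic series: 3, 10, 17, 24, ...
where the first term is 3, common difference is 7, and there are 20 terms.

Sₙ = n/2 × (first + last)
Last term = a + (n-1)d = 3 + (20-1)×7 = 136
S_20 = 20/2 × (3 + 136)
S_20 = 20/2 × 139 = 1390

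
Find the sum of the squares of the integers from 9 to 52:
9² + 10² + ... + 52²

Use ∑_{k=1}^{n} k² = n(n+1)(2n+1)/6, then subtract the first 8 terms.
∑_{k=1}^{52} k² = 52×53×105/6 = 48230
∑_{k=1}^{8} k² = 8×9×17/6 = 204
∑_{k=9}^{52} k² = 48230 - 204 = 48026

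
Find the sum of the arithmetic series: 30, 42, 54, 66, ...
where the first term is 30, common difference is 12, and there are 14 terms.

Sₙ = n/2 × (first + last)
Last term = a + (n-1)d = 30 + (14-1)×12 = 186
S_14 = 14/2 × (30 + 186)
S_14 = 14/2 × 216 = 1512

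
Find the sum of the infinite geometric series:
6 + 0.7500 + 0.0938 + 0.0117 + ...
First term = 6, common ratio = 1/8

For |r| < 1, S = a / (1 - r)
S = 6 / (1 - (1/8))
S = 6 / (7/8)
S = 48/7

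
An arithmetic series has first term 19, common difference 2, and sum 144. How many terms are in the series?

Using S = n/2 × [2a + (n-1)d]
144 = n/2 × [2(19) + (n-1)(2)]
144 = n/2 × [38 + 2n - 2]
288 = n × [36 + 2n]
2n² + (36)n - 288 = 0
Discriminant: Δ = (36)² - 4(2)(-288) = 1296 + 2304 = 3600
√Δ = 60
n = [-(36) + √Δ] / (2·2) = (-36 + 60) / 4 = 24 / 4 = 6
(The negative root is discarded since n must be a positive integer.)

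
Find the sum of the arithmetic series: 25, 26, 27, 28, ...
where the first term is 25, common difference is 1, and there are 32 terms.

Sₙ = n/2 × (first + last)
Last term = a + (n-1)d = 25 + (32-1)×1 = 56
S_32 = 32/2 × (25 + 56)
S_32 = 32/2 × 81 = 1296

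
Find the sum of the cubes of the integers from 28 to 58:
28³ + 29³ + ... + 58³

Use ∑_{k=1}^{n} k³ = [n(n+1)/2]², then subtract the first 27 terms.
∑_{k=1}^{58} k³ = [58×59/2]² = 1711² = 2927521
∑_{k=1}^{27} k³ = [27×28/2]² = 378² = 142884
∑_{k=28}^{58} k³ = 2927521 - 142884 = 2784637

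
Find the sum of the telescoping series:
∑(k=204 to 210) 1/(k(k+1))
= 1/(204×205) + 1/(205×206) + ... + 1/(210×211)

Partial fractions: 1/(k(k+1)) = 1/k - 1/(k+1)
The series telescopes:
= (1/204 - 1/205) + (1/205 - 1/206) + ... + (1/210 - 1/211)
= 1/204 - 1/211
= 7/43044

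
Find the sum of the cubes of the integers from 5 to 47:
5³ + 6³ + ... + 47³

Use ∑_{k=1}^{n} k³ = [n(n+1)/2]², then subtract the first 4 terms.
∑_{k=1}^{47} k³ = [47×48/2]² = 1128² = 1272384
∑_{k=1}^{4} k³ = [4×5/2]² = 10² = 100
∑_{k=5}^{47} k³ = 1272384 - 100 = 1272284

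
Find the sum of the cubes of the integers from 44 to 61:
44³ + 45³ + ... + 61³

Use ∑_{k=1}^{n} k³ = [n(n+1)/2]², then subtract the first 43 terms.
∑_{k=1}^{61} k³ = [61×62/2]² = 1891² = 3575881
∑_{k=1}^{43} k³ = [43×44/2]² = 946² = 894916
∑_{k=44}^{61} k³ = 3575881 - 894916 = 2680965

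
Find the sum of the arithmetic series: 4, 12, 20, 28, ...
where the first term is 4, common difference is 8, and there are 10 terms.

Sₙ = n/2 × (first + last)
Last term = a + (n-1)d = 4 + (10-1)×8 = 76
S_10 = 10/2 × (4 + 76)
S_10 = 10/2 × 80 = 400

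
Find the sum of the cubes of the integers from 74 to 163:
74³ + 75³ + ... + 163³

Use ∑_{k=1}^{n} k³ = [n(n+1)/2]², then subtract the first 73 terms.
∑_{k=1}^{163} k³ = [163×164/2]² = 13366² = 178649956
∑_{k=1}^{73} k³ = [73×74/2]² = 2701² = 7295401
∑_{k=74}^{163} k³ = 178649956 - 7295401 = 171354555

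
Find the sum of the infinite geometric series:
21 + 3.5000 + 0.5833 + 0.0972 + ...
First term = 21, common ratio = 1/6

For |r| < 1, S = a / (1 - r)
S = 21 / (1 - (1/6))
S = 21 / (5/6)
S = 126/5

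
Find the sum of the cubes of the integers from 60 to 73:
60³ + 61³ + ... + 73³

Use ∑_{k=1}^{n} k³ = [n(n+1)/2]², then subtract the first 59 terms.
∑_{k=1}^{73} k³ = [73×74/2]² = 2701² = 7295401
∑_{k=1}^{59} k³ = [59×60/2]² = 1770² = 3132900
∑_{k=60}^{73} k³ = 7295401 - 3132900 = 4162501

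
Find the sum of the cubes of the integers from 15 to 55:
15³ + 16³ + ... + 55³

Use ∑_{k=1}^{n} k³ = [n(n+1)/2]², then subtract the first 14 terms.
∑_{k=1}^{55} k³ = [55×56/2]² = 1540² = 2371600
∑_{k=1}^{14} k³ = [14×15/2]² = 105² = 11025
∑_{k=15}^{55} k³ = 2371600 - 11025 = 2360575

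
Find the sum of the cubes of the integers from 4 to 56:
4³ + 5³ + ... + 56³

Use ∑_{k=1}^{n} k³ = [n(n+1)/2]², then subtract the first 3 terms.
∑_{k=1}^{56} k³ = [56×57/2]² = 1596² = 2547216
∑_{k=1}^{3} k³ = [3×4/2]² = 6² = 36
∑_{k=4}^{56} k³ = 2547216 - 36 = 2547180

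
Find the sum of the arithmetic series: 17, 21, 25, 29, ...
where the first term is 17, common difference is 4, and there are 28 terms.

Sₙ = n/2 × (first + last)
Last term = a + (n-1)d = 17 + (28-1)×4 = 125
S_28 = 28/2 × (17 + 125)
S_28 = 28/2 × 142 = 1988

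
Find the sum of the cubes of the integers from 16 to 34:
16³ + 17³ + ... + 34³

Use ∑_{k=1}^{n} k³ = [n(n+1)/2]², then subtract the first 15 terms.
∑_{k=1}^{34} k³ = [34×35/2]² = 595² = 354025
∑_{k=1}^{15} k³ = [15×16/2]² = 120² = 14400
∑_{k=16}^{34} k³ = 354025 - 14400 = 339625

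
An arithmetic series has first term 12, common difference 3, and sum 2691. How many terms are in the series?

Using S = n/2 × [2a + (n-1)d]
2691 = n/2 × [2(12) + (n-1)(3)]
2691 = n/2 × [24 + 3n - 3]
5382 = n × [21 + 3n]
3n² + (21)n - 5382 = 0
Discriminant: Δ = (21)² - 4(3)(-5382) = 441 + 64584 = 65025
√Δ = 255
n = [-(21) + √Δ] / (2·3) = (-21 + 255) / 6 = 234 / 6 = 39
(The negative root is discarded since n must be a positive integer.)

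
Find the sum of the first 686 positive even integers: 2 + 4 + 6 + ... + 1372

Sum of first n even numbers = n(n+1)
= 686×687
= 471282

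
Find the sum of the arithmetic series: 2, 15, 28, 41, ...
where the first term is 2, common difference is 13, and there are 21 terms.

Sₙ = n/2 × (first + last)
Last term = a + (n-1)d = 2 + (21-1)×13 = 262
S_21 = 21/2 × (2 + 262)
S_21 = 21/2 × 264 = 2772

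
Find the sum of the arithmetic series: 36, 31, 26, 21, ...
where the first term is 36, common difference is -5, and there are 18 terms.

Sₙ = n/2 × (first + last)
Last term = a + (n-1)d = 36 + (18-1)×(-5) = -49
S_18 = 18/2 × (36 + (-49))
S_18 = 18/2 × (-13) = -117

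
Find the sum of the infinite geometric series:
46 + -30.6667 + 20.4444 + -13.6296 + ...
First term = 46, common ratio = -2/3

For |r| < 1, S = a / (1 - r)
S = 46 / (1 - (-2/3))
S = 46 / (5/3)
S = 138/5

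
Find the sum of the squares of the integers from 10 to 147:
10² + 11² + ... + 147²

Use ∑_{k=1}^{n} k² = n(n+1)(2n+1)/6, then subtract the first 9 terms.
∑_{k=1}^{147} k² = 147×148×295/6 = 1069670
∑_{k=1}^{9} k² = 9×10×19/6 = 285
∑_{k=10}^{147} k² = 1069670 - 285 = 1069385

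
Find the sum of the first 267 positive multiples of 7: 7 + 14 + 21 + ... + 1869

Factor out 7: = 7(1 + 2 + ... + 267) = 7 × n(n+1)/2
= 7 × 267×268/2
= 7 × 35778
= 250446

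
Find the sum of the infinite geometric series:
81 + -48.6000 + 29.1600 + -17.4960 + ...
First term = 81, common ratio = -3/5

For |r| < 1, S = a / (1 - r)
S = 81 / (1 - (-3/5))
S = 81 / (8/5)
S = 405/8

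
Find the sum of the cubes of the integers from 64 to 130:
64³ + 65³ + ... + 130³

Use ∑_{k=1}^{n} k³ = [n(n+1)/2]², then subtract the first 63 terms.
∑_{k=1}^{130} k³ = [130×131/2]² = 8515² = 72505225
∑_{k=1}^{63} k³ = [63×64/2]² = 2016² = 4064256
∑_{k=64}^{130} k³ = 72505225 - 4064256 = 68440969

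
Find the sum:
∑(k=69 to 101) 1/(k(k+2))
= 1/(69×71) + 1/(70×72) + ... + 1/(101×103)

Partial fractions: 1/(k(k+2)) = (1/2)[1/k - 1/(k+2)]
Telescoping leaves the first two and last two terms:
= (1/2)[1/69 + 1/70 - 1/102 - 1/103]
= 19591/4228665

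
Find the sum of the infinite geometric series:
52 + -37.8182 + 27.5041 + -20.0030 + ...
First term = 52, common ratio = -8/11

For |r| < 1, S = a / (1 - r)
S = 52 / (1 - (-8/11))
S = 52 / (19/11)
S = 572/19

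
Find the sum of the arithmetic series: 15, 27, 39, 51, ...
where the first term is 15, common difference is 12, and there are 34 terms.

Sₙ = n/2 × (first + last)
Last term = a + (n-1)d = 15 + (34-1)×12 = 411
S_34 = 34/2 × (15 + 411)
S_34 = 34/2 × 426 = 7242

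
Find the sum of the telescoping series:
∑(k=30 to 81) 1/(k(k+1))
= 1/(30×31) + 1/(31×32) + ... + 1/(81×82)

Partial fractions: 1/(k(k+1)) = 1/k - 1/(k+1)
The series telescopes:
= (1/30 - 1/31) + (1/31 - 1/32) + ... + (1/81 - 1/82)
= 1/30 - 1/82
= 13/615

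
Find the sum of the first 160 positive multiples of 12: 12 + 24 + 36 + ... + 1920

Factor out 12: = 12(1 + 2 + ... + 160) = 12 × n(n+1)/2
= 12 × 160×161/2
= 12 × 12880
= 154560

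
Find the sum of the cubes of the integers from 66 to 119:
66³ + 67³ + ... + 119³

Use ∑_{k=1}^{n} k³ = [n(n+1)/2]², then subtract the first 65 terms.
∑_{k=1}^{119} k³ = [119×120/2]² = 7140² = 50979600
∑_{k=1}^{65} k³ = [65×66/2]² = 2145² = 4601025
∑_{k=66}^{119} k³ = 50979600 - 4601025 = 46378575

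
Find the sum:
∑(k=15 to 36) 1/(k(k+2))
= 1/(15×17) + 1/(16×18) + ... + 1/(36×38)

Partial fractions: 1/(k(k+2)) = (1/2)[1/k - 1/(k+2)]
Telescoping leaves the first two and last two terms:
= (1/2)[1/15 + 1/16 - 1/37 - 1/38]
= 12793/337440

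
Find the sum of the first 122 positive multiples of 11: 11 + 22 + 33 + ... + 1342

Factor out 11: = 11(1 + 2 + ... + 122) = 11 × n(n+1)/2
= 11 × 122×123/2
= 11 × 7503
= 82533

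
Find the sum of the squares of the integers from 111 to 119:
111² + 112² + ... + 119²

Use ∑_{k=1}^{n} k² = n(n+1)(2n+1)/6, then subtract the first 110 terms.
∑_{k=1}^{119} k² = 119×120×239/6 = 568820
∑_{k=1}^{110} k² = 110×111×221/6 = 449735
∑_{k=111}^{119} k² = 568820 - 449735 = 119085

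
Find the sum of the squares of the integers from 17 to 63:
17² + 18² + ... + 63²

Use ∑_{k=1}^{n} k² = n(n+1)(2n+1)/6, then subtract the first 16 terms.
∑_{k=1}^{63} k² = 63×64×127/6 = 85344
∑_{k=1}^{16} k² = 16×17×33/6 = 1496
∑_{k=17}^{63} k² = 85344 - 1496 = 83848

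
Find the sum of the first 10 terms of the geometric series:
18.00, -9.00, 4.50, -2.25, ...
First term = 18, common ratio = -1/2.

Sₙ = a(1 - rⁿ) / (1 - r)
S_10 = 18(1 - (-1/2)^10) / (1 - (-1/2))
S_10 = 18(1 - (1/1024)) / (3/2)
S_10 = 3069/256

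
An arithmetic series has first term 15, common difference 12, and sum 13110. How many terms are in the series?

Using S = n/2 × [2a + (n-1)d]
13110 = n/2 × [2(15) + (n-1)(12)]
13110 = n/2 × [30 + 12n - 12]
26220 = n × [18 + 12n]
12n² + (18)n - 26220 = 0
Discriminant: Δ = (18)² - 4(12)(-26220) = 324 + 1258560 = 1258884
√Δ = 1122
n = [-(18) + √Δ] / (2·12) = (-18 + 1122) / 24 = 1104 / 24 = 46
(The negative root is discarded since n must be a positive integer.)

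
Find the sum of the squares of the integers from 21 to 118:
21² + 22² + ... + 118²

Use ∑_{k=1}^{n} k² = n(n+1)(2n+1)/6, then subtract the first 20 terms.
∑_{k=1}^{118} k² = 118×119×237/6 = 554659
∑_{k=1}^{20} k² = 20×21×41/6 = 2870
∑_{k=21}^{118} k² = 554659 - 2870 = 551789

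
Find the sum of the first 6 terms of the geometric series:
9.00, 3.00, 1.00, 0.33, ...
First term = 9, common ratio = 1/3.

Sₙ = a(1 - rⁿ) / (1 - r)
S_6 = 9(1 - (1/3)^6) / (1 - (1/3))
S_6 = 9(1 - (1/729)) / (2/3)
S_6 = 364/27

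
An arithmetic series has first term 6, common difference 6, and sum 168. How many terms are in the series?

Using S = n/2 × [2a + (n-1)d]
168 = n/2 × [2(6) + (n-1)(6)]
168 = n/2 × [12 + 6n - 6]
336 = n × [6 + 6n]
6n² + (6)n - 336 = 0
Discriminant: Δ = (6)² - 4(6)(-336) = 36 + 8064 = 8100
√Δ = 90
n = [-(6) + √Δ] / (2·6) = (-6 + 90) / 12 = 84 / 12 = 7
(The negative root is discarded since n must be a positive integer.)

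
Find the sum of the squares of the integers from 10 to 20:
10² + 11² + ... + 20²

Use ∑_{k=1}^{n} k² = n(n+1)(2n+1)/6, then subtract the first 9 terms.
∑_{k=1}^{20} k² = 20×21×41/6 = 2870
∑_{k=1}^{9} k² = 9×10×19/6 = 285
∑_{k=10}^{20} k² = 2870 - 285 = 2585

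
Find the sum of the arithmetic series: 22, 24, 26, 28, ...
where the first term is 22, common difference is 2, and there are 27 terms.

Sₙ = n/2 × (first + last)
Last term = a + (n-1)d = 22 + (27-1)×2 = 74
S_27 = 27/2 × (22 + 74)
S_27 = 27/2 × 96 = 1296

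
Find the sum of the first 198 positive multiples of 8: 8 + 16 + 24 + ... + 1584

Factor out 8: = 8(1 + 2 + ... + 198) = 8 × n(n+1)/2
= 8 × 198×199/2
= 8 × 19701
= 157608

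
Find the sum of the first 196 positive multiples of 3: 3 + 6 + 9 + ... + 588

Factor out 3: = 3(1 + 2 + ... + 196) = 3 × n(n+1)/2
= 3 × 196×197/2
= 3 × 19306
= 57918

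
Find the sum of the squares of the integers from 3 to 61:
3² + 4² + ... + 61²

Use ∑_{k=1}^{n} k² = n(n+1)(2n+1)/6, then subtract the first 2 terms.
∑_{k=1}^{61} k² = 61×62×123/6 = 77531
∑_{k=1}^{2} k² = 2×3×5/6 = 5
∑_{k=3}^{61} k² = 77531 - 5 = 77526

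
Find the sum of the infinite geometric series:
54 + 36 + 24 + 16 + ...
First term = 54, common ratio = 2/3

For |r| < 1, S = a / (1 - r)
S = 54 / (1 - (2/3))
S = 54 / (1/3)
S = 162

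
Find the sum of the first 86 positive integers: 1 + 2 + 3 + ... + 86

Formula: ∑k = n(n+1)/2
= 86×87/2
= 7482/2
= 3741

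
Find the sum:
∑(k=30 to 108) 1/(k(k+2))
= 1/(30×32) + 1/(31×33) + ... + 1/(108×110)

Partial fractions: 1/(k(k+2)) = (1/2)[1/k - 1/(k+2)]
Telescoping leaves the first two and last two terms:
= (1/2)[1/30 + 1/31 - 1/109 - 1/110]
= 13193/557535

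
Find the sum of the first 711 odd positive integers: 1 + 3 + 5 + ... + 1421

Sum of first n odd numbers = n²
= 711²
= 505521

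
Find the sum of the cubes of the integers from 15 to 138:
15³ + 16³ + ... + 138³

Use ∑_{k=1}^{n} k³ = [n(n+1)/2]², then subtract the first 14 terms.
∑_{k=1}^{138} k³ = [138×139/2]² = 9591² = 91987281
∑_{k=1}^{14} k³ = [14×15/2]² = 105² = 11025
∑_{k=15}^{138} k³ = 91987281 - 11025 = 91976256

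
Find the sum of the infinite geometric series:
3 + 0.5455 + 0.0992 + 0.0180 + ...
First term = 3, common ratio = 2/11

For |r| < 1, S = a / (1 - r)
S = 3 / (1 - (2/11))
S = 3 / (9/11)
S = 11/3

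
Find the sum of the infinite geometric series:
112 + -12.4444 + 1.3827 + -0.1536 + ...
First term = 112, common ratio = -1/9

For |r| < 1, S = a / (1 - r)
S = 112 / (1 - (-1/9))
S = 112 / (10/9)
S = 504/5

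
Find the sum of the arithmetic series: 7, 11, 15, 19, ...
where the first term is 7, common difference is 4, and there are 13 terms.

Sₙ = n/2 × (first + last)
Last term = a + (n-1)d = 7 + (13-1)×4 = 55
S_13 = 13/2 × (7 + 55)
S_13 = 13/2 × 62 = 403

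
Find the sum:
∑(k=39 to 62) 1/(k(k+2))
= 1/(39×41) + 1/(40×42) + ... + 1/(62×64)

Partial fractions: 1/(k(k+2)) = (1/2)[1/k - 1/(k+2)]
Telescoping leaves the first two and last two terms:
= (1/2)[1/39 + 1/40 - 1/63 - 1/64]
= 5017/524160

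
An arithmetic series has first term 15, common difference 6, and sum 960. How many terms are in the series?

Using S = n/2 × [2a + (n-1)d]
960 = n/2 × [2(15) + (n-1)(6)]
960 = n/2 × [30 + 6n - 6]
1920 = n × [24 + 6n]
6n² + (24)n - 1920 = 0
Discriminant: Δ = (24)² - 4(6)(-1920) = 576 + 46080 = 46656
√Δ = 216
n = [-(24) + √Δ] / (2·6) = (-24 + 216) / 12 = 192 / 12 = 16
(The negative root is discarded since n must be a positive integer.)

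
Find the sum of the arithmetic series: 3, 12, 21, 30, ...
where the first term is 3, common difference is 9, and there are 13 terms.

Sₙ = n/2 × (first + last)
Last term = a + (n-1)d = 3 + (13-1)×9 = 111
S_13 = 13/2 × (3 + 111)
S_13 = 13/2 × 114 = 741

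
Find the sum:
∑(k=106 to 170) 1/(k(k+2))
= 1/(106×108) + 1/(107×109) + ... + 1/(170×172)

Partial fractions: 1/(k(k+2)) = (1/2)[1/k - 1/(k+2)]
Telescoping leaves the first two and last two terms:
= (1/2)[1/106 + 1/107 - 1/171 - 1/172]
= 1187225/333590904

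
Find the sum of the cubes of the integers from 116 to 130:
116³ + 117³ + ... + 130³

Use ∑_{k=1}^{n} k³ = [n(n+1)/2]², then subtract the first 115 terms.
∑_{k=1}^{130} k³ = [130×131/2]² = 8515² = 72505225
∑_{k=1}^{115} k³ = [115×116/2]² = 6670² = 44488900
∑_{k=116}^{130} k³ = 72505225 - 44488900 = 28016325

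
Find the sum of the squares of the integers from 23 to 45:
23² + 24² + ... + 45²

Use ∑_{k=1}^{n} k² = n(n+1)(2n+1)/6, then subtract the first 22 terms.
∑_{k=1}^{45} k² = 45×46×91/6 = 31395
∑_{k=1}^{22} k² = 22×23×45/6 = 3795
∑_{k=23}^{45} k² = 31395 - 3795 = 27600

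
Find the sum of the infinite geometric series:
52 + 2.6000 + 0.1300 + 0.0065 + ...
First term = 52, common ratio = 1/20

For |r| < 1, S = a / (1 - r)
S = 52 / (1 - (1/20))
S = 52 / (19/20)
S = 1040/19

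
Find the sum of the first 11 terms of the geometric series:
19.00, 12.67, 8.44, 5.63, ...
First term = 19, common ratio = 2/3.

Sₙ = a(1 - rⁿ) / (1 - r)
S_11 = 19(1 - (2/3)^11) / (1 - (2/3))
S_11 = 19(1 - (2048/177147)) / (1/3)
S_11 = 3326881/59049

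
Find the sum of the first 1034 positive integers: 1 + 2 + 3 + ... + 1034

Formula: ∑k = n(n+1)/2
= 1034×1035/2
= 1070190/2
= 535095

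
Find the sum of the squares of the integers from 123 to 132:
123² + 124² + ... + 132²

Use ∑_{k=1}^{n} k² = n(n+1)(2n+1)/6, then subtract the first 122 terms.
∑_{k=1}^{132} k² = 132×133×265/6 = 775390
∑_{k=1}^{122} k² = 122×123×245/6 = 612745
∑_{k=123}^{132} k² = 775390 - 612745 = 162645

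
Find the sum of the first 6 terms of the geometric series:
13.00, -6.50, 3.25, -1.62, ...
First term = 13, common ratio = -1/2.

Sₙ = a(1 - rⁿ) / (1 - r)
S_6 = 13(1 - (-1/2)^6) / (1 - (-1/2))
S_6 = 13(1 - (1/64)) / (3/2)
S_6 = 273/32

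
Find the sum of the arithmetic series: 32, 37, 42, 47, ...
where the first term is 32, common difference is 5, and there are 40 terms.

Sₙ = n/2 × (first + last)
Last term = a + (n-1)d = 32 + (40-1)×5 = 227
S_40 = 40/2 × (32 + 227)
S_40 = 40/2 × 259 = 5180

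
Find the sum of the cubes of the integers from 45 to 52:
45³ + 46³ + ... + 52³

Use ∑_{k=1}^{n} k³ = [n(n+1)/2]², then subtract the first 44 terms.
∑_{k=1}^{52} k³ = [52×53/2]² = 1378² = 1898884
∑_{k=1}^{44} k³ = [44×45/2]² = 990² = 980100
∑_{k=45}^{52} k³ = 1898884 - 980100 = 918784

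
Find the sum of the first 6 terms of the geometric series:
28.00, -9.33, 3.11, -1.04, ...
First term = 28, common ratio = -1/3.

Sₙ = a(1 - rⁿ) / (1 - r)
S_6 = 28(1 - (-1/3)^6) / (1 - (-1/3))
S_6 = 28(1 - (1/729)) / (4/3)
S_6 = 5096/243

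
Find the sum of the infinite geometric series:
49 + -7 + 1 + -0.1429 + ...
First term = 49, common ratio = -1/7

For |r| < 1, S = a / (1 - r)
S = 49 / (1 - (-1/7))
S = 49 / (8/7)
S = 343/8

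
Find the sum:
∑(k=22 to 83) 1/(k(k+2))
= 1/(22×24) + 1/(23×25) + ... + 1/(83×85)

Partial fractions: 1/(k(k+2)) = (1/2)[1/k - 1/(k+2)]
Telescoping leaves the first two and last two terms:
= (1/2)[1/22 + 1/23 - 1/84 - 1/85]
= 117893/3612840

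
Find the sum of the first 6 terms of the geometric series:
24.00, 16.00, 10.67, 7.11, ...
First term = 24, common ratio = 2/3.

Sₙ = a(1 - rⁿ) / (1 - r)
S_6 = 24(1 - (2/3)^6) / (1 - (2/3))
S_6 = 24(1 - (64/729)) / (1/3)
S_6 = 5320/81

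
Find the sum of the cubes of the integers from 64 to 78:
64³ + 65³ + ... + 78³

Use ∑_{k=1}^{n} k³ = [n(n+1)/2]², then subtract the first 63 terms.
∑_{k=1}^{78} k³ = [78×79/2]² = 3081² = 9492561
∑_{k=1}^{63} k³ = [63×64/2]² = 2016² = 4064256
∑_{k=64}^{78} k³ = 9492561 - 4064256 = 5428305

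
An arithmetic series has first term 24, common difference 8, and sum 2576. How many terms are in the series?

Using S = n/2 × [2a + (n-1)d]
2576 = n/2 × [2(24) + (n-1)(8)]
2576 = n/2 × [48 + 8n - 8]
5152 = n × [40 + 8n]
8n² + (40)n - 5152 = 0
Discriminant: Δ = (40)² - 4(8)(-5152) = 1600 + 164864 = 166464
√Δ = 408
n = [-(40) + √Δ] / (2·8) = (-40 + 408) / 16 = 368 / 16 = 23
(The negative root is discarded since n must be a positive integer.)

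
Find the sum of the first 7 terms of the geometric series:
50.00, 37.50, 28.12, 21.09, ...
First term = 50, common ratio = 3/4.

Sₙ = a(1 - rⁿ) / (1 - r)
S_7 = 50(1 - (3/4)^7) / (1 - (3/4))
S_7 = 50(1 - (2187/16384)) / (1/4)
S_7 = 354925/2048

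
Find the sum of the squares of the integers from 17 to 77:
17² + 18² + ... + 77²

Use ∑_{k=1}^{n} k² = n(n+1)(2n+1)/6, then subtract the first 16 terms.
∑_{k=1}^{77} k² = 77×78×155/6 = 155155
∑_{k=1}^{16} k² = 16×17×33/6 = 1496
∑_{k=17}^{77} k² = 155155 - 1496 = 153659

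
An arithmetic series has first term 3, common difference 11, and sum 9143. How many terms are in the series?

Using S = n/2 × [2a + (n-1)d]
9143 = n/2 × [2(3) + (n-1)(11)]
9143 = n/2 × [6 + 11n - 11]
18286 = n × [-5 + 11n]
11n² + (-5)n - 18286 = 0
Discriminant: Δ = (-5)² - 4(11)(-18286) = 25 + 804584 = 804609
√Δ = 897
n = [-(-5) + √Δ] / (2·11) = (5 + 897) / 22 = 902 / 22 = 41
(The negative root is discarded since n must be a positive integer.)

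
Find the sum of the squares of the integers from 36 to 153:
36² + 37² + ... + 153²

Use ∑_{k=1}^{n} k² = n(n+1)(2n+1)/6, then subtract the first 35 terms.
∑_{k=1}^{153} k² = 153×154×307/6 = 1205589
∑_{k=1}^{35} k² = 35×36×71/6 = 14910
∑_{k=36}^{153} k² = 1205589 - 14910 = 1190679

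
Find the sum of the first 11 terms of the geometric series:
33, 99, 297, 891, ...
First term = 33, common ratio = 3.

Sₙ = a(1 - rⁿ) / (1 - r)
S_11 = 33(1 - 3^11) / (1 - 3)
S_11 = 33(1 - 177147) / (-2)
S_11 = 2922909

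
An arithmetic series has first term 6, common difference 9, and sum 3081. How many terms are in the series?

Using S = n/2 × [2a + (n-1)d]
3081 = n/2 × [2(6) + (n-1)(9)]
3081 = n/2 × [12 + 9n - 9]
6162 = n × [3 + 9n]
9n² + (3)n - 6162 = 0
Discriminant: Δ = (3)² - 4(9)(-6162) = 9 + 221832 = 221841
√Δ = 471
n = [-(3) + √Δ] / (2·9) = (-3 + 471) / 18 = 468 / 18 = 26
(The negative root is discarded since n must be a positive integer.)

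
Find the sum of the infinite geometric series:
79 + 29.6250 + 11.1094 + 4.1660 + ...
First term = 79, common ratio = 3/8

For |r| < 1, S = a / (1 - r)
S = 79 / (1 - (3/8))
S = 79 / (5/8)
S = 632/5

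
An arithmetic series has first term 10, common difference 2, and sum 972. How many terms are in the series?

Using S = n/2 × [2a + (n-1)d]
972 = n/2 × [2(10) + (n-1)(2)]
972 = n/2 × [20 + 2n - 2]
1944 = n × [18 + 2n]
2n² + (18)n - 1944 = 0
Discriminant: Δ = (18)² - 4(2)(-1944) = 324 + 15552 = 15876
√Δ = 126
n = [-(18) + √Δ] / (2·2) = (-18 + 126) / 4 = 108 / 4 = 27
(The negative root is discarded since n must be a positive integer.)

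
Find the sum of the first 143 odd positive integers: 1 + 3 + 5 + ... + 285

Sum of first n odd numbers = n²
= 143²
= 20449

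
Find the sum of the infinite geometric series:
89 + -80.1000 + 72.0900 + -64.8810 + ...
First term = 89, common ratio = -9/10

For |r| < 1, S = a / (1 - r)
S = 89 / (1 - (-9/10))
S = 89 / (19/10)
S = 890/19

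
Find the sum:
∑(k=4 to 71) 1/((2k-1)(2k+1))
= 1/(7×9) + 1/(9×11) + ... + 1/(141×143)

Partial fractions: 1/((2k-1)(2k+1)) = (1/2)[1/(2k-1) - 1/(2k+1)]
The series telescopes:
= (1/2)[1/7 - 1/143]
= 68/1001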